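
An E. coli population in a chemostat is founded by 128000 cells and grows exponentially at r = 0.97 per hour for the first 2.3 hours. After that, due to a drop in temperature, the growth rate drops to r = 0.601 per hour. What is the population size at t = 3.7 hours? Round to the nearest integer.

Phase 1: N(2.3) = 128000·e^(0.97×2.3) = 128000·e^2.231 = 1.191574×10^6.
Phase 2 runs for 3.7 − 2.3 = 1.4 hours at r = 0.601.
N(3.7) = 1.191574×10^6·e^(0.601×1.4) = 1.191574×10^6·e^0.8414 = 2.763989×10^6.

2763989 cells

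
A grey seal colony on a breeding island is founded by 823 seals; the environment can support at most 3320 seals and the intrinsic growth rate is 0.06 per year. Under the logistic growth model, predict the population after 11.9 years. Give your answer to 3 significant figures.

1340 seals

A = (K − N₀)/N₀ = (3320 − 823)/823 = 3.034.
N(t) = K/(1 + A·e^(−rt)) = 3320/(1 + 3.034×e^(−0.06×11.9)).
e^(−0.714) = 0.48968; denominator = 1 + 3.034×0.48968 = 2.4857.
N = 3320/2.4857 = 1335.64.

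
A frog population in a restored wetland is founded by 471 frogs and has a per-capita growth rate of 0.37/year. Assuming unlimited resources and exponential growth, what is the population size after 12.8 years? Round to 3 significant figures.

N(t) = N₀·e^(rt) = 471 × e^(0.37×12.8) = 471 × e^4.736.
e^4.736 ≈ 113.98, so N ≈ 471 × 113.98 = 53683.3.

53700 frogs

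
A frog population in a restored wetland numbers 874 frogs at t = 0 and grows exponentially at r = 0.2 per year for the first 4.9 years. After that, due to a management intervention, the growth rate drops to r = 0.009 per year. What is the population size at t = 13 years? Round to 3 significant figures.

Phase 1: N(4.9) = 874·e^(0.2×4.9) = 874·e^0.98 = 2328.73.
Phase 2 runs for 13 − 4.9 = 8.1 years at r = 0.009.
N(13) = 2328.73·e^(0.009×8.1) = 2328.73·e^0.0729 = 2504.84.

2500 frogs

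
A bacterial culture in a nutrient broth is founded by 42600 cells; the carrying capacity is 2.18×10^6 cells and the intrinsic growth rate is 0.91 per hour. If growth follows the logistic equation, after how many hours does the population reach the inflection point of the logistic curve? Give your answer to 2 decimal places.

Logistic growth is fastest at N = K/2 = 1.09×10^6.
A = (K − N₀)/N₀ = 50.174. Set K/(1 + A·e^(−rt)) = K/2 → A·e^(−rt) = 1.
e^(−0.91t) = 1/50.174 = 0.0199308, so t = ln(50.174)/0.91 = 3.9155/0.91 = 4.3027.

4.30 hours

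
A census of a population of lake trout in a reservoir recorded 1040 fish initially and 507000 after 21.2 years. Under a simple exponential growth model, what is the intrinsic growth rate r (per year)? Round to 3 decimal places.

0.292 per year

From N(t) = N₀·e^(rt): e^(r·21.2) = 507000/1040 = 487.5.
r·21.2 = ln(487.5) = 6.1893, so r = 6.1893/21.2 = 0.29195.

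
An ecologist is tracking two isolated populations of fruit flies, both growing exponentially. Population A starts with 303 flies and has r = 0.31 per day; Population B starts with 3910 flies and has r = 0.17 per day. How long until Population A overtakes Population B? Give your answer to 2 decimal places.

18.27 days

Set 303·e^(0.31t) = 3910·e^(0.17t).
e^((0.31 − 0.17)t) = 3910/303 → e^(0.14·t) = 12.904.
0.14·t = ln(12.904) = 2.5576, so t = 2.5576/0.14 = 18.268.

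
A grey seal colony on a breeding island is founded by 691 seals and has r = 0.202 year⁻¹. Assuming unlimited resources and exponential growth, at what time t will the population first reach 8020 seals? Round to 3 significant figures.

12.1 years

Set N₀·e^(rt) = 8020: e^(0.202·t) = 8020/691 = 11.606.
0.202·t = ln(11.606) = 2.4516, so t = 2.4516/0.202 = 12.136.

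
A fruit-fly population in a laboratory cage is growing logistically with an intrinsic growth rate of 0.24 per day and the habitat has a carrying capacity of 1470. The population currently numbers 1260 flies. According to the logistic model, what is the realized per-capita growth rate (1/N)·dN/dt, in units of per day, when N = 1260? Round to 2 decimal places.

0.03 per day

(1/N)·dN/dt = r(1 − N/K) = 0.24 × (1 − 1260/1470).
= 0.24 × 0.14286 = 0.034286.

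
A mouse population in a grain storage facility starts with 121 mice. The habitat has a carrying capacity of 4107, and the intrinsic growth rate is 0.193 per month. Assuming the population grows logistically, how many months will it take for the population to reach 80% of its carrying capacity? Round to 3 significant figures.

25.3 months

A = (K − N₀)/N₀ = (4107 − 121)/121 = 32.942.
Solve 4107/(1 + 32.942·e^(−0.193t)) = 3285.6: 1 + 32.942·e^(−0.193t) = 1.25, so e^(−0.193t) = 0.00758906.
−0.193·t = ln(0.00758906) = -4.881, so t = 4.881/0.193 = 25.29.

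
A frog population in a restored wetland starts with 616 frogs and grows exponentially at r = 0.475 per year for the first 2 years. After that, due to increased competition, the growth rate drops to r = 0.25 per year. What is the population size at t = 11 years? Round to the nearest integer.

15112 frogs

Phase 1: N(2) = 616·e^(0.475×2) = 616·e^0.95 = 1592.8.
Phase 2 runs for 11 − 2 = 9 years at r = 0.25.
N(11) = 1592.8·e^(0.25×9) = 1592.8·e^2.25 = 15112.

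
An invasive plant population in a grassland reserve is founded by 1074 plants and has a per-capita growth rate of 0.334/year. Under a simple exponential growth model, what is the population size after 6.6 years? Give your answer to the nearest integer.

N(t) = N₀·e^(rt) = 1074 × e^(0.334×6.6) = 1074 × e^2.204.
e^2.204 ≈ 9.0648, so N ≈ 1074 × 9.0648 = 9735.61.

9736 plants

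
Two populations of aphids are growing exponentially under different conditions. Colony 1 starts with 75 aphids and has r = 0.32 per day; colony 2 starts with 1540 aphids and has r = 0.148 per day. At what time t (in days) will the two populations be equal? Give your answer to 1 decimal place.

17.6 days

Set 75·e^(0.32t) = 1540·e^(0.148t).
e^((0.32 − 0.148)t) = 1540/75 → e^(0.172·t) = 20.533.
0.172·t = ln(20.533) = 3.022, so t = 3.022/0.172 = 17.57.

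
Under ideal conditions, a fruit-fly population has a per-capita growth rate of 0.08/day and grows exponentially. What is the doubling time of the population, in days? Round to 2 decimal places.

8.66 days

Doubling time t_d = ln(2)/r = 0.6931/0.08 = 8.6643.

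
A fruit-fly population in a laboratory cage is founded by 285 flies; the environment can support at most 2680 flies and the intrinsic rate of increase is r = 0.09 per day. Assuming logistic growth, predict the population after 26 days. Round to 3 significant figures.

1480 flies

A = (K − N₀)/N₀ = (2680 − 285)/285 = 8.4035.
N(t) = K/(1 + A·e^(−rt)) = 2680/(1 + 8.4035×e^(−0.09×26)).
e^(−2.34) = 0.096328; denominator = 1 + 8.4035×0.096328 = 1.8095.
N = 2680/1.8095 = 1481.08.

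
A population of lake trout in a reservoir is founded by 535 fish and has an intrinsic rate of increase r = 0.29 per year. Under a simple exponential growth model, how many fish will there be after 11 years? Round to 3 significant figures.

13000 fish

N(t) = N₀·e^(rt) = 535 × e^(0.29×11) = 535 × e^3.19.
e^3.19 ≈ 24.288, so N ≈ 535 × 24.288 = 12994.3.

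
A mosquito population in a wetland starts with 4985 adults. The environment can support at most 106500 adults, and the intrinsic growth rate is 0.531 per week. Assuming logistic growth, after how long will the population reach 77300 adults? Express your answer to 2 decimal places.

A = (K − N₀)/N₀ = (106500 − 4985)/4985 = 20.364.
Solve 106500/(1 + 20.364·e^(−0.531t)) = 77300: 1 + 20.364·e^(−0.531t) = 1.3777, so e^(−0.531t) = 0.0185498.
−0.531·t = ln(0.0185498) = -3.9873, so t = 3.9873/0.531 = 7.509.

7.51 weeks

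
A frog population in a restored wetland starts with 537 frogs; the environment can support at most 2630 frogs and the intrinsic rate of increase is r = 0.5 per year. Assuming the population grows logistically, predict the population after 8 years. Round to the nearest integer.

A = (K − N₀)/N₀ = (2630 − 537)/537 = 3.8976.
N(t) = K/(1 + A·e^(−rt)) = 2630/(1 + 3.8976×e^(−0.5×8)).
e^(−4) = 0.018316; denominator = 1 + 3.8976×0.018316 = 1.0714.
N = 2630/1.0714 = 2454.76.

2455 frogs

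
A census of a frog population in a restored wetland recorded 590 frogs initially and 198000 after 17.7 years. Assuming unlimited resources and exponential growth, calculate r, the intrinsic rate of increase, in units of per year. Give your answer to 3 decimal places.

From N(t) = N₀·e^(rt): e^(r·17.7) = 198000/590 = 335.59.
r·17.7 = ln(335.59) = 5.8159, so r = 5.8159/17.7 = 0.32858.

0.329 per year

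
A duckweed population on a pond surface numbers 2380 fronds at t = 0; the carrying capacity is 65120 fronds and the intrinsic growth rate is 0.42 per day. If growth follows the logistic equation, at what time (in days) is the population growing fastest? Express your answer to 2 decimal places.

7.79 days

Logistic growth is fastest at N = K/2 = 32560.
A = (K − N₀)/N₀ = 26.361. Set K/(1 + A·e^(−rt)) = K/2 → A·e^(−rt) = 1.
e^(−0.42t) = 1/26.361 = 0.0379343, so t = ln(26.361)/0.42 = 3.2719/0.42 = 7.7902.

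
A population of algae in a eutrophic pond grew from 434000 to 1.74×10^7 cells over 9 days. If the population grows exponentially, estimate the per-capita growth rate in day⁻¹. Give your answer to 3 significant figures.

From N(t) = N₀·e^(rt): e^(r·9) = 1.74×10^7/434000 = 40.092.
r·9 = ln(40.092) = 3.6912, so r = 3.6912/9 = 0.41013.

0.410 per day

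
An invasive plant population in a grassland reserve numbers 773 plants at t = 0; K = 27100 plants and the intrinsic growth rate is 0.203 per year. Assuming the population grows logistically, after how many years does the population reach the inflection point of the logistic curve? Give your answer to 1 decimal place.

17.4 years

Logistic growth is fastest at N = K/2 = 13550.
A = (K − N₀)/N₀ = 34.058. Set K/(1 + A·e^(−rt)) = K/2 → A·e^(−rt) = 1.
e^(−0.203t) = 1/34.058 = 0.0293615, so t = ln(34.058)/0.203 = 3.5281/0.203 = 17.38.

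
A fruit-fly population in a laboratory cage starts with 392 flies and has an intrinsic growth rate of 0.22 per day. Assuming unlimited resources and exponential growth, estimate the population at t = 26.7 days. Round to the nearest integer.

139422 flies

N(t) = N₀·e^(rt) = 392 × e^(0.22×26.7) = 392 × e^5.874.
e^5.874 ≈ 355.67, so N ≈ 392 × 355.67 = 139422.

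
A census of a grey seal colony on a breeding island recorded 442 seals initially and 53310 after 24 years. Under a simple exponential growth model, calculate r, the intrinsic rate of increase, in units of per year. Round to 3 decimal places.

From N(t) = N₀·e^(rt): e^(r·24) = 53310/442 = 120.61.
r·24 = ln(120.61) = 4.7926, so r = 4.7926/24 = 0.19969.

0.200 per year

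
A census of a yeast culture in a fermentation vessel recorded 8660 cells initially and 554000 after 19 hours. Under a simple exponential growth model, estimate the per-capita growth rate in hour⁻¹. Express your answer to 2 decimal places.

0.22 per hour

From N(t) = N₀·e^(rt): e^(r·19) = 554000/8660 = 63.972.
r·19 = ln(63.972) = 4.1584, so r = 4.1584/19 = 0.21887.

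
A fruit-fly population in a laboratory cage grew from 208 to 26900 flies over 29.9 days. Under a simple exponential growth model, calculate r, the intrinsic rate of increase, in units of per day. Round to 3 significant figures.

0.163 per day

From N(t) = N₀·e^(rt): e^(r·29.9) = 26900/208 = 129.33.
r·29.9 = ln(129.33) = 4.8623, so r = 4.8623/29.9 = 0.16262.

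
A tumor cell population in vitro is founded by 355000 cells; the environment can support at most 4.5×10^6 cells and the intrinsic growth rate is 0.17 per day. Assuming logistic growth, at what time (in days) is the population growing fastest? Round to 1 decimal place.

Logistic growth is fastest at N = K/2 = 2.25×10^6.
A = (K − N₀)/N₀ = 11.676. Set K/(1 + A·e^(−rt)) = K/2 → A·e^(−rt) = 1.
e^(−0.17t) = 1/11.676 = 0.0856454, so t = ln(11.676)/0.17 = 2.4575/0.17 = 14.456.

14.5 days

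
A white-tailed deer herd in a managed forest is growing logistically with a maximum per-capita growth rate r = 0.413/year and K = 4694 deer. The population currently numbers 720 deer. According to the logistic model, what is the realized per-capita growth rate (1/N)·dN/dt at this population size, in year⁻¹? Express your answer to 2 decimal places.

0.35 per year

(1/N)·dN/dt = r(1 − N/K) = 0.413 × (1 − 720/4694).
= 0.413 × 0.84661 = 0.34965.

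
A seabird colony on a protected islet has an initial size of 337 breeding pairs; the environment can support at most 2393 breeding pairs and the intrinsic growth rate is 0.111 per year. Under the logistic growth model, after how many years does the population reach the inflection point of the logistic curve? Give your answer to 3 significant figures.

16.3 years

Logistic growth is fastest at N = K/2 = 1196.5.
A = (K − N₀)/N₀ = 6.1009. Set K/(1 + A·e^(−rt)) = K/2 → A·e^(−rt) = 1.
e^(−0.111t) = 1/6.1009 = 0.163911, so t = ln(6.1009)/0.111 = 1.8084/0.111 = 16.292.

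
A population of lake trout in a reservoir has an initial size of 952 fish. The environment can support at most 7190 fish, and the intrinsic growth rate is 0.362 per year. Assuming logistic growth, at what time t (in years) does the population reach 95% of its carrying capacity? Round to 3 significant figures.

13.3 years

A = (K − N₀)/N₀ = (7190 − 952)/952 = 6.5525.
Solve 7190/(1 + 6.5525·e^(−0.362t)) = 6830.5: 1 + 6.5525·e^(−0.362t) = 1.0526, so e^(−0.362t) = 0.00803226.
−0.362·t = ln(0.00803226) = -4.8243, so t = 4.8243/0.362 = 13.327.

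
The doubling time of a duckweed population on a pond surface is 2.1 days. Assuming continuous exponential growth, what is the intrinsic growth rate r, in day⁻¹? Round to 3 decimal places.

0.330 per day

r = ln(2)/t_d = 0.6931/2.1 = 0.33007.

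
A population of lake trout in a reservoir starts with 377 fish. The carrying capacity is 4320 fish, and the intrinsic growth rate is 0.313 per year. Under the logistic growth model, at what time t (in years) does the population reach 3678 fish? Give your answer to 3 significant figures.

A = (K − N₀)/N₀ = (4320 − 377)/377 = 10.459.
Solve 4320/(1 + 10.459·e^(−0.313t)) = 3678: 1 + 10.459·e^(−0.313t) = 1.1746, so e^(−0.313t) = 0.0166893.
−0.313·t = ln(0.0166893) = -4.093, so t = 4.093/0.313 = 13.077.

13.1 years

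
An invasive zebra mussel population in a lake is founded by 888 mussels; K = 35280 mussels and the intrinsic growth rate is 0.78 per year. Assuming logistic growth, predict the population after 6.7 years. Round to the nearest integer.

A = (K − N₀)/N₀ = (35280 − 888)/888 = 38.73.
N(t) = K/(1 + A·e^(−rt)) = 35280/(1 + 38.73×e^(−0.78×6.7)).
e^(−5.226) = 0.005375; denominator = 1 + 38.73×0.005375 = 1.2082.
N = 35280/1.2082 = 29201.1.

29201 mussels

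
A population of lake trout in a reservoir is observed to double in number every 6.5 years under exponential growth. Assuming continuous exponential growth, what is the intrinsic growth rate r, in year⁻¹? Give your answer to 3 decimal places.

r = ln(2)/t_d = 0.6931/6.5 = 0.10664.

0.107 per year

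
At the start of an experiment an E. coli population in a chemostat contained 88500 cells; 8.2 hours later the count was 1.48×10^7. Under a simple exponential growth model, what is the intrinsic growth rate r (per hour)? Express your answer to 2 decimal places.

0.62 per hour

From N(t) = N₀·e^(rt): e^(r·8.2) = 1.48×10^7/88500 = 167.23.
r·8.2 = ln(167.23) = 5.1194, so r = 5.1194/8.2 = 0.62431.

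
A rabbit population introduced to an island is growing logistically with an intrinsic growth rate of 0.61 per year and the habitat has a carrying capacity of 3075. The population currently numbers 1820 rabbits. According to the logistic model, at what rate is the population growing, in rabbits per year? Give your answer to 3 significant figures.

dN/dt = rN(1 − N/K) = 0.61 × 1820 × (1 − 1820/3075).
1 − 1820/3075 = 0.40813; dN/dt = 0.61 × 1820 × 0.40813 = 453.11.

453 rabbits per year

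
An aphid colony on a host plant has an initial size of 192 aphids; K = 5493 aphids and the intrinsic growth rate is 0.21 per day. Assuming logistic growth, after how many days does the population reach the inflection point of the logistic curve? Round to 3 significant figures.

Logistic growth is fastest at N = K/2 = 2746.5.
A = (K − N₀)/N₀ = 27.609. Set K/(1 + A·e^(−rt)) = K/2 → A·e^(−rt) = 1.
e^(−0.21t) = 1/27.609 = 0.0362196, so t = ln(27.609)/0.21 = 3.3182/0.21 = 15.801.

15.8 days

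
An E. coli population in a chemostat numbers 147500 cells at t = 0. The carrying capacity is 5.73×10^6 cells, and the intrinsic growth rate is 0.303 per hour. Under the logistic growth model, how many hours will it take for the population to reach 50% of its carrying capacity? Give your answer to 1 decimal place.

12.0 hours

A = (K − N₀)/N₀ = (5.73×10^6 − 147500)/147500 = 37.847.
Solve 5.73×10^6/(1 + 37.847·e^(−0.303t)) = 2.865×10^6: 1 + 37.847·e^(−0.303t) = 2, so e^(−0.303t) = 0.0264219.
−0.303·t = ln(0.0264219) = -3.6336, so t = 3.6336/0.303 = 11.992.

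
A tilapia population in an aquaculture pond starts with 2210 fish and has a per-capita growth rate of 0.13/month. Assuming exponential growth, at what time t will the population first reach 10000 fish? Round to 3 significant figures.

11.6 months

Set N₀·e^(rt) = 10000: e^(0.13·t) = 10000/2210 = 4.5249.
0.13·t = ln(4.5249) = 1.5096, so t = 1.5096/0.13 = 11.612.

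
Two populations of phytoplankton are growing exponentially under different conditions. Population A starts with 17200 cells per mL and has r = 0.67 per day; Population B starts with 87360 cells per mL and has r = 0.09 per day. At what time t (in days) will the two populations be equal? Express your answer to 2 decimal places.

2.80 days

Set 17200·e^(0.67t) = 87360·e^(0.09t).
e^((0.67 − 0.09)t) = 87360/17200 → e^(0.58·t) = 5.0791.
0.58·t = ln(5.0791) = 1.6251, so t = 1.6251/0.58 = 2.8019.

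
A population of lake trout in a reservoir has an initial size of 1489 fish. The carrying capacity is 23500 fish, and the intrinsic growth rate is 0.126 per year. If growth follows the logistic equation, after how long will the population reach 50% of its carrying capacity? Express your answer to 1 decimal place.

A = (K − N₀)/N₀ = (23500 − 1489)/1489 = 14.782.
Solve 23500/(1 + 14.782·e^(−0.126t)) = 11750: 1 + 14.782·e^(−0.126t) = 2, so e^(−0.126t) = 0.067648.
−0.126·t = ln(0.067648) = -2.6934, so t = 2.6934/0.126 = 21.376.

21.4 years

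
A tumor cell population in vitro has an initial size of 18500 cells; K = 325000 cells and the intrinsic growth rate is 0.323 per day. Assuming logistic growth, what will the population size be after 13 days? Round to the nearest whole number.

260273 cells

A = (K − N₀)/N₀ = (325000 − 18500)/18500 = 16.568.
N(t) = K/(1 + A·e^(−rt)) = 325000/(1 + 16.568×e^(−0.323×13)).
e^(−4.199) = 0.015011; denominator = 1 + 16.568×0.015011 = 1.2487.
N = 325000/1.2487 = 260273.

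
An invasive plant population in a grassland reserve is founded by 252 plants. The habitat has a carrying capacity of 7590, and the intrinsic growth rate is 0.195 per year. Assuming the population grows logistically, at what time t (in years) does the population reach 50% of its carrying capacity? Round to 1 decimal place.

A = (K − N₀)/N₀ = (7590 − 252)/252 = 29.119.
Solve 7590/(1 + 29.119·e^(−0.195t)) = 3795: 1 + 29.119·e^(−0.195t) = 2, so e^(−0.195t) = 0.0343418.
−0.195·t = ln(0.0343418) = -3.3714, so t = 3.3714/0.195 = 17.289.

17.3 years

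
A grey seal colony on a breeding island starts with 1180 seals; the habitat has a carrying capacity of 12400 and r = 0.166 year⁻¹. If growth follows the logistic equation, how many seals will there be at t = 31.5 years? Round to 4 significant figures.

A = (K − N₀)/N₀ = (12400 − 1180)/1180 = 9.5085.
N(t) = K/(1 + A·e^(−rt)) = 12400/(1 + 9.5085×e^(−0.166×31.5)).
e^(−5.229) = 0.0053589; denominator = 1 + 9.5085×0.0053589 = 1.051.
N = 12400/1.051 = 11798.8.

11800 seals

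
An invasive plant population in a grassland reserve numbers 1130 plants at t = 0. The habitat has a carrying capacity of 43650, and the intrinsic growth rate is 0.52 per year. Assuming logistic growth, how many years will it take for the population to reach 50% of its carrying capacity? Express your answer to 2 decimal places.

A = (K − N₀)/N₀ = (43650 − 1130)/1130 = 37.628.
Solve 43650/(1 + 37.628·e^(−0.52t)) = 21825: 1 + 37.628·e^(−0.52t) = 2, so e^(−0.52t) = 0.0265757.
−0.52·t = ln(0.0265757) = -3.6278, so t = 3.6278/0.52 = 6.9765.

6.98 years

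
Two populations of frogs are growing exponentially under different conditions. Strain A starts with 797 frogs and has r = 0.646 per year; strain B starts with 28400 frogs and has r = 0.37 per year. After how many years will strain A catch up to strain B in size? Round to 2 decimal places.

12.95 years

Set 797·e^(0.646t) = 28400·e^(0.37t).
e^((0.646 − 0.37)t) = 28400/797 → e^(0.276·t) = 35.634.
0.276·t = ln(35.634) = 3.5733, so t = 3.5733/0.276 = 12.947.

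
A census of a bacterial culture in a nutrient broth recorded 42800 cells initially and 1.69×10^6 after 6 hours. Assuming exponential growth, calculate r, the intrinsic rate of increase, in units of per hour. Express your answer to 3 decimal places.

From N(t) = N₀·e^(rt): e^(r·6) = 1.69×10^6/42800 = 39.486.
r·6 = ln(39.486) = 3.6759, so r = 3.6759/6 = 0.61266.

0.613 per hour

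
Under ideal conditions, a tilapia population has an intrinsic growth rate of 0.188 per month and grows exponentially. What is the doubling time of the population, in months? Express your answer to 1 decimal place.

Doubling time t_d = ln(2)/r = 0.6931/0.188 = 3.687.

3.7 months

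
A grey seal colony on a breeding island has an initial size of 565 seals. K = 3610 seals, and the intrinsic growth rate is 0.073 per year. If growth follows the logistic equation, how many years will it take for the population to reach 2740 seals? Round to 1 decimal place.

A = (K − N₀)/N₀ = (3610 − 565)/565 = 5.3894.
Solve 3610/(1 + 5.3894·e^(−0.073t)) = 2740: 1 + 5.3894·e^(−0.073t) = 1.3175, so e^(−0.073t) = 0.0589155.
−0.073·t = ln(0.0589155) = -2.8317, so t = 2.8317/0.073 = 38.79.

38.8 years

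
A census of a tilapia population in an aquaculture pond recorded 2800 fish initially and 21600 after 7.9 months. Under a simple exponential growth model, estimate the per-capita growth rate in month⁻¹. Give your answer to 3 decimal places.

0.259 per month

From N(t) = N₀·e^(rt): e^(r·7.9) = 21600/2800 = 7.7143.
r·7.9 = ln(7.7143) = 2.0431, so r = 2.0431/7.9 = 0.25862.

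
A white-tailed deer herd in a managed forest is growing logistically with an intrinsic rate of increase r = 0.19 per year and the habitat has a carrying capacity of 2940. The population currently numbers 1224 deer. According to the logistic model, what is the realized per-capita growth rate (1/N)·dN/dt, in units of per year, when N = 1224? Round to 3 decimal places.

0.111 per year

(1/N)·dN/dt = r(1 − N/K) = 0.19 × (1 − 1224/2940).
= 0.19 × 0.58367 = 0.1109.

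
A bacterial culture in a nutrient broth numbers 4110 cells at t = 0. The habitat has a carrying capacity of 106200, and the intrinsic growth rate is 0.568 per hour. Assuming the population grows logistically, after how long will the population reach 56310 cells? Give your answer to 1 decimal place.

A = (K − N₀)/N₀ = (106200 − 4110)/4110 = 24.839.
Solve 106200/(1 + 24.839·e^(−0.568t)) = 56310: 1 + 24.839·e^(−0.568t) = 1.886, so e^(−0.568t) = 0.0356686.
−0.568·t = ln(0.0356686) = -3.3335, so t = 3.3335/0.568 = 5.8688.

5.9 hours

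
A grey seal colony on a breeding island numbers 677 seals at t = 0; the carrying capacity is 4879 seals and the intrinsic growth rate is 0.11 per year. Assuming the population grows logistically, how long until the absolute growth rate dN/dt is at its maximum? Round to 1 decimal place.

16.6 years

Logistic growth is fastest at N = K/2 = 2439.5.
A = (K − N₀)/N₀ = 6.2068. Set K/(1 + A·e^(−rt)) = K/2 → A·e^(−rt) = 1.
e^(−0.11t) = 1/6.2068 = 0.161114, so t = ln(6.2068)/0.11 = 1.8256/0.11 = 16.597.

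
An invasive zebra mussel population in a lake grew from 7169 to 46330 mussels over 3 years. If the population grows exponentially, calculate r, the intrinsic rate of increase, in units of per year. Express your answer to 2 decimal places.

0.62 per year

From N(t) = N₀·e^(rt): e^(r·3) = 46330/7169 = 6.4625.
r·3 = ln(6.4625) = 1.866, so r = 1.866/3 = 0.62201.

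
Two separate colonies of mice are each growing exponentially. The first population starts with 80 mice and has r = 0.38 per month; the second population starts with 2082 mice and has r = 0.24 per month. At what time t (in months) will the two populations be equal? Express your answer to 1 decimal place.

Set 80·e^(0.38t) = 2082·e^(0.24t).
e^((0.38 − 0.24)t) = 2082/80 → e^(0.14·t) = 26.025.
0.14·t = ln(26.025) = 3.2591, so t = 3.2591/0.14 = 23.279.

23.3 months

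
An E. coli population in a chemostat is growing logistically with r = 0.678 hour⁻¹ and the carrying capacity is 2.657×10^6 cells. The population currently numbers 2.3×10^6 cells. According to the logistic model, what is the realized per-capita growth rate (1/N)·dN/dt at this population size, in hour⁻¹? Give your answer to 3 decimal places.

(1/N)·dN/dt = r(1 − N/K) = 0.678 × (1 − 2.3×10^6/2.657×10^6).
= 0.678 × 0.13436 = 0.091097.

0.091 per hour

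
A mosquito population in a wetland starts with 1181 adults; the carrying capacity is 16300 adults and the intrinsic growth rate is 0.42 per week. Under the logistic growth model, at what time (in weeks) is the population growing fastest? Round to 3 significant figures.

6.07 weeks

Logistic growth is fastest at N = K/2 = 8150.
A = (K − N₀)/N₀ = 12.802. Set K/(1 + A·e^(−rt)) = K/2 → A·e^(−rt) = 1.
e^(−0.42t) = 1/12.802 = 0.0781136, so t = ln(12.802)/0.42 = 2.5496/0.42 = 6.0705.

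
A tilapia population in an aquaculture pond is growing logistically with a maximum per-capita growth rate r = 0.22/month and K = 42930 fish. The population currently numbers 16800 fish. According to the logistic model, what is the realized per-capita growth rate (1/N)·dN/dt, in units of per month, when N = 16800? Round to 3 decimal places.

0.134 per month

(1/N)·dN/dt = r(1 − N/K) = 0.22 × (1 − 16800/42930).
= 0.22 × 0.60867 = 0.13391.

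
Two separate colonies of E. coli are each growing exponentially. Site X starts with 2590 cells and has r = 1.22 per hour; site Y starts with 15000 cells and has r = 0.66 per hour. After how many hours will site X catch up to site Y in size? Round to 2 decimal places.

Set 2590·e^(1.22t) = 15000·e^(0.66t).
e^((1.22 − 0.66)t) = 15000/2590 → e^(0.56·t) = 5.7915.
0.56·t = ln(5.7915) = 1.7564, so t = 1.7564/0.56 = 3.1364.

3.14 hours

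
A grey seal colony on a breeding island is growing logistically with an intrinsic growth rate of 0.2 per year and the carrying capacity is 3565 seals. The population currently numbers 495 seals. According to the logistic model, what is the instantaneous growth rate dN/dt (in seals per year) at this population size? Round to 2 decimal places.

85.25 seals per year

dN/dt = rN(1 − N/K) = 0.2 × 495 × (1 − 495/3565).
1 − 495/3565 = 0.86115; dN/dt = 0.2 × 495 × 0.86115 = 85.254.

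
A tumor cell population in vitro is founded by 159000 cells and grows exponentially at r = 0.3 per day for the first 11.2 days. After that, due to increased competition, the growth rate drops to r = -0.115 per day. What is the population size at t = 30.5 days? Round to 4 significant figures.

497400 cells

Phase 1: N(11.2) = 159000·e^(0.3×11.2) = 159000·e^3.36 = 4.577481×10^6.
Phase 2 runs for 30.5 − 11.2 = 19.3 days at r = -0.115.
N(30.5) = 4.577481×10^6·e^(-0.115×19.3) = 4.577481×10^6·e^-2.22 = 497405.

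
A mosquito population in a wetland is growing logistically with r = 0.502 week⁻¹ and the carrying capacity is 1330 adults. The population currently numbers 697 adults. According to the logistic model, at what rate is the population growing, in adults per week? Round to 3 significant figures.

167 adults per week

dN/dt = rN(1 − N/K) = 0.502 × 697 × (1 − 697/1330).
1 − 697/1330 = 0.47594; dN/dt = 0.502 × 697 × 0.47594 = 166.53.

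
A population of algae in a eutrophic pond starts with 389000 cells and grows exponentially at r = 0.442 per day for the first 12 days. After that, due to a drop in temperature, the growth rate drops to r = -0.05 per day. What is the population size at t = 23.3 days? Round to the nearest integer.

Phase 1: N(12) = 389000·e^(0.442×12) = 389000·e^5.304 = 7.824337×10^7.
Phase 2 runs for 23.3 − 12 = 11.3 days at r = -0.05.
N(23.3) = 7.824337×10^7·e^(-0.05×11.3) = 7.824337×10^7·e^-0.565 = 4.447041×10^7.

44470412 cells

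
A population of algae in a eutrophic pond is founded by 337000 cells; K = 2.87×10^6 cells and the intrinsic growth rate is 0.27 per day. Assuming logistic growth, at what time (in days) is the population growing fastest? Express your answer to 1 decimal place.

Logistic growth is fastest at N = K/2 = 1.435×10^6.
A = (K − N₀)/N₀ = 7.5163. Set K/(1 + A·e^(−rt)) = K/2 → A·e^(−rt) = 1.
e^(−0.27t) = 1/7.5163 = 0.133044, so t = ln(7.5163)/0.27 = 2.0171/0.27 = 7.4707.

7.5 days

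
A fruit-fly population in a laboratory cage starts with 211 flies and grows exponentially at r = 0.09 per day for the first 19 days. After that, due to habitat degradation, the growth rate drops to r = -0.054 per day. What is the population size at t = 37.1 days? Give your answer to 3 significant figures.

Phase 1: N(19) = 211·e^(0.09×19) = 211·e^1.71 = 1166.61.
Phase 2 runs for 37.1 − 19 = 18.1 days at r = -0.054.
N(37.1) = 1166.61·e^(-0.054×18.1) = 1166.61·e^-0.9774 = 438.982.

439 flies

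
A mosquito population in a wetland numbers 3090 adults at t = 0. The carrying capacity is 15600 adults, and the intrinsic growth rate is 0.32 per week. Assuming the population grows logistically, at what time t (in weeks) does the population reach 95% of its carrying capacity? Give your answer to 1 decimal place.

A = (K − N₀)/N₀ = (15600 − 3090)/3090 = 4.0485.
Solve 15600/(1 + 4.0485·e^(−0.32t)) = 14820: 1 + 4.0485·e^(−0.32t) = 1.0526, so e^(−0.32t) = 0.0130001.
−0.32·t = ln(0.0130001) = -4.3428, so t = 4.3428/0.32 = 13.571.

13.6 weeks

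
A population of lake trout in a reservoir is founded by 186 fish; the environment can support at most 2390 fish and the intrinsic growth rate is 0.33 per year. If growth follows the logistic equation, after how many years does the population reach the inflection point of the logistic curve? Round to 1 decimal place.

7.5 years

Logistic growth is fastest at N = K/2 = 1195.
A = (K − N₀)/N₀ = 11.849. Set K/(1 + A·e^(−rt)) = K/2 → A·e^(−rt) = 1.
e^(−0.33t) = 1/11.849 = 0.084392, so t = ln(11.849)/0.33 = 2.4723/0.33 = 7.4918.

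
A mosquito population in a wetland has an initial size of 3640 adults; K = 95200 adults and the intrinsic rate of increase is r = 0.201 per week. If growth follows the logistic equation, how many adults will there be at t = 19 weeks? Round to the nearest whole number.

A = (K − N₀)/N₀ = (95200 − 3640)/3640 = 25.154.
N(t) = K/(1 + A·e^(−rt)) = 95200/(1 + 25.154×e^(−0.201×19)).
e^(−3.819) = 0.02195; denominator = 1 + 25.154×0.02195 = 1.5521.
N = 95200/1.5521 = 61335.4.

61335 adults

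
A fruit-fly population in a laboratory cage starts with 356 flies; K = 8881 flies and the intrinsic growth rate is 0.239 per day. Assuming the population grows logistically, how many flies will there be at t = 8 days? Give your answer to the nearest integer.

1957 flies

A = (K − N₀)/N₀ = (8881 − 356)/356 = 23.947.
N(t) = K/(1 + A·e^(−rt)) = 8881/(1 + 23.947×e^(−0.239×8)).
e^(−1.912) = 0.14778; denominator = 1 + 23.947×0.14778 = 4.5389.
N = 8881/4.5389 = 1956.62.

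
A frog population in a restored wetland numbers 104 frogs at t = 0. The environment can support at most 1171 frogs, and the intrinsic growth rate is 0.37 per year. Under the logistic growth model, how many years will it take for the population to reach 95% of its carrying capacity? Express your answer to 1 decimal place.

A = (K − N₀)/N₀ = (1171 − 104)/104 = 10.26.
Solve 1171/(1 + 10.26·e^(−0.37t)) = 1112.45: 1 + 10.26·e^(−0.37t) = 1.0526, so e^(−0.37t) = 0.00512998.
−0.37·t = ln(0.00512998) = -5.2727, so t = 5.2727/0.37 = 14.25.

14.3 years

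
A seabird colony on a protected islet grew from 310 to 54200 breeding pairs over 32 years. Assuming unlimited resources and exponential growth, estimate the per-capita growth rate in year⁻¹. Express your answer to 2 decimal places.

From N(t) = N₀·e^(rt): e^(r·32) = 54200/310 = 174.84.
r·32 = ln(174.84) = 5.1639, so r = 5.1639/32 = 0.16137.

0.16 per year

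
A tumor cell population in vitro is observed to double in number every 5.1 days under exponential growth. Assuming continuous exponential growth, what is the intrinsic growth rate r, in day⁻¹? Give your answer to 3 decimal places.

0.136 per day

r = ln(2)/t_d = 0.6931/5.1 = 0.13591.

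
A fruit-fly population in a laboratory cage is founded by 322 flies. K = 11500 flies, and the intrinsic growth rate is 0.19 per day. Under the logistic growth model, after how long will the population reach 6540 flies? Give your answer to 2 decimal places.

20.12 days

A = (K − N₀)/N₀ = (11500 − 322)/322 = 34.714.
Solve 11500/(1 + 34.714·e^(−0.19t)) = 6540: 1 + 34.714·e^(−0.19t) = 1.7584, so e^(−0.19t) = 0.0218472.
−0.19·t = ln(0.0218472) = -3.8237, so t = 3.8237/0.19 = 20.125.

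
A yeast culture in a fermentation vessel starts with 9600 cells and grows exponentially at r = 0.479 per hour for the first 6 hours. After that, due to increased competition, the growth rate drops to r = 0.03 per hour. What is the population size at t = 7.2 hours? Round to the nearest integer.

176225 cells

Phase 1: N(6) = 9600·e^(0.479×6) = 9600·e^2.874 = 169994.
Phase 2 runs for 7.2 − 6 = 1.2 hours at r = 0.03.
N(7.2) = 169994·e^(0.03×1.2) = 169994·e^0.036 = 176225.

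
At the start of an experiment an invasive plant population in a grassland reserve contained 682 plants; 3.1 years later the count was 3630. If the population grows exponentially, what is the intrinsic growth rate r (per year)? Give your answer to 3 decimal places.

From N(t) = N₀·e^(rt): e^(r·3.1) = 3630/682 = 5.3226.
r·3.1 = ln(5.3226) = 1.672, so r = 1.672/3.1 = 0.53934.

0.539 per year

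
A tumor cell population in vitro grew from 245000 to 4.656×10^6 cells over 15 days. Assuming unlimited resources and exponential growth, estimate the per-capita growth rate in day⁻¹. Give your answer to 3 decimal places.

0.196 per day

From N(t) = N₀·e^(rt): e^(r·15) = 4.656×10^6/245000 = 19.004.
r·15 = ln(19.004) = 2.9447, so r = 2.9447/15 = 0.19631.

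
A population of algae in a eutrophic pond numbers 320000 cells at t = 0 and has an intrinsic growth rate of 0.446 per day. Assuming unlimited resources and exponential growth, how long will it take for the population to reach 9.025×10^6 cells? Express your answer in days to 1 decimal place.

7.5 days

Set N₀·e^(rt) = 9.025×10^6: e^(0.446·t) = 9.025×10^6/320000 = 28.203.
0.446·t = ln(28.203) = 3.3394, so t = 3.3394/0.446 = 7.4875.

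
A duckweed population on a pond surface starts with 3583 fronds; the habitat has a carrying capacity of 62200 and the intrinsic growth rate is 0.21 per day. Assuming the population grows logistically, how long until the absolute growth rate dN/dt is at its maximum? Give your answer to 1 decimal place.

13.3 days

Logistic growth is fastest at N = K/2 = 31100.
A = (K − N₀)/N₀ = 16.36. Set K/(1 + A·e^(−rt)) = K/2 → A·e^(−rt) = 1.
e^(−0.21t) = 1/16.36 = 0.0611256, so t = ln(16.36)/0.21 = 2.7948/0.21 = 13.309.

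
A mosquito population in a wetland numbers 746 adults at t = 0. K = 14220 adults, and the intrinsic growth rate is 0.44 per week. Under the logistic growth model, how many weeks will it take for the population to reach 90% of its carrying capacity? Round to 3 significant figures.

11.6 weeks

A = (K − N₀)/N₀ = (14220 − 746)/746 = 18.062.
Solve 14220/(1 + 18.062·e^(−0.44t)) = 12798: 1 + 18.062·e^(−0.44t) = 1.1111, so e^(−0.44t) = 0.00615177.
−0.44·t = ln(0.00615177) = -5.091, so t = 5.091/0.44 = 11.57.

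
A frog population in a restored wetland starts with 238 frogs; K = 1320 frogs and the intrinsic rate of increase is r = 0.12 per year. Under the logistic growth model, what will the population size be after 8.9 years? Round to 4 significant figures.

A = (K − N₀)/N₀ = (1320 − 238)/238 = 4.5462.
N(t) = K/(1 + A·e^(−rt)) = 1320/(1 + 4.5462×e^(−0.12×8.9)).
e^(−1.068) = 0.3437; denominator = 1 + 4.5462×0.3437 = 2.5625.
N = 1320/2.5625 = 515.119.

515.1 frogs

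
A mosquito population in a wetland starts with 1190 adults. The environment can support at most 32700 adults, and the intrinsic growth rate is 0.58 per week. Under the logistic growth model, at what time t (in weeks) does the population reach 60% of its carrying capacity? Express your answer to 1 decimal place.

A = (K − N₀)/N₀ = (32700 − 1190)/1190 = 26.479.
Solve 32700/(1 + 26.479·e^(−0.58t)) = 19620: 1 + 26.479·e^(−0.58t) = 1.6667, so e^(−0.58t) = 0.0251772.
−0.58·t = ln(0.0251772) = -3.6818, so t = 3.6818/0.58 = 6.348.

6.3 weeks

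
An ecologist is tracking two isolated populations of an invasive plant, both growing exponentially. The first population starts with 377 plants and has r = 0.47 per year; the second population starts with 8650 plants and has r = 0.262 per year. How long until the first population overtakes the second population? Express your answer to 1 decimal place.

Set 377·e^(0.47t) = 8650·e^(0.262t).
e^((0.47 − 0.262)t) = 8650/377 → e^(0.208·t) = 22.944.
0.208·t = ln(22.944) = 3.1331, so t = 3.1331/0.208 = 15.063.

15.1 years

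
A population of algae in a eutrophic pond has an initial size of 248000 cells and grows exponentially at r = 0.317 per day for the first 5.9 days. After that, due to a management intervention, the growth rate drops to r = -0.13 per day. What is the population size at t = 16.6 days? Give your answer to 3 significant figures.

Phase 1: N(5.9) = 248000·e^(0.317×5.9) = 248000·e^1.87 = 1.60958×10^6.
Phase 2 runs for 16.6 − 5.9 = 10.7 days at r = -0.13.
N(16.6) = 1.60958×10^6·e^(-0.13×10.7) = 1.60958×10^6·e^-1.391 = 400506.

401000 cells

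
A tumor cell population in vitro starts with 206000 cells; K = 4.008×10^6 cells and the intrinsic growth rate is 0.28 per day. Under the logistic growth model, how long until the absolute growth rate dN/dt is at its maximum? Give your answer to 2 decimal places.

Logistic growth is fastest at N = K/2 = 2.004×10^6.
A = (K − N₀)/N₀ = 18.456. Set K/(1 + A·e^(−rt)) = K/2 → A·e^(−rt) = 1.
e^(−0.28t) = 1/18.456 = 0.054182, so t = ln(18.456)/0.28 = 2.9154/0.28 = 10.412.

10.41 days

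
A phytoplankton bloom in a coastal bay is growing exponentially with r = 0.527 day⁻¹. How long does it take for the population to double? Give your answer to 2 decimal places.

1.32 days

Doubling time t_d = ln(2)/r = 0.6931/0.527 = 1.3153.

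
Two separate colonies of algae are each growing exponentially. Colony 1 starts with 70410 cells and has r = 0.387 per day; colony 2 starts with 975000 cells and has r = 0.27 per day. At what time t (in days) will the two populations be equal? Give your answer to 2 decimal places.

Set 70410·e^(0.387t) = 975000·e^(0.27t).
e^((0.387 − 0.27)t) = 975000/70410 → e^(0.117·t) = 13.847.
0.117·t = ln(13.847) = 2.6281, so t = 2.6281/0.117 = 22.462.

22.46 days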